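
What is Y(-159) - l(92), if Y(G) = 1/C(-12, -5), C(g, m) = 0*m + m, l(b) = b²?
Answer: -42321/5 ≈ -8464.2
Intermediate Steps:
C(g, m) = m (C(g, m) = 0 + m = m)
Y(G) = -⅕ (Y(G) = 1/(-5) = -⅕)
Y(-159) - l(92) = -⅕ - 1*92² = -⅕ - 1*8464 = -⅕ - 8464 = -42321/5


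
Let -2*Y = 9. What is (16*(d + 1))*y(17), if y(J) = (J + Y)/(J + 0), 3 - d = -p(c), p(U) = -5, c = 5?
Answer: -200/17 ≈ -11.765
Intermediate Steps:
Y = -9/2 (Y = -1/2*9 = -9/2 ≈ -4.5000)
d = -2 (d = 3 - (-1)*(-5) = 3 - 1*5 = 3 - 5 = -2)
y(J) = (-9/2 + J)/J (y(J) = (J - 9/2)/(J + 0) = (-9/2 + J)/J)
(16*(d + 1))*y(17) = (16*(-2 + 1))*((-9/2 + 17)/17) = (16*(-1))*((1/17)*(25/2)) = -16*25/34 = -200/17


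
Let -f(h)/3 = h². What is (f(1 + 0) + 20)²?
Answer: 289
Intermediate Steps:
f(h) = -3*h²
(f(1 + 0) + 20)² = (-3*(1 + 0)² + 20)² = (-3*1² + 20)² = (-3*1 + 20)² = (-3 + 20)² = 17² = 289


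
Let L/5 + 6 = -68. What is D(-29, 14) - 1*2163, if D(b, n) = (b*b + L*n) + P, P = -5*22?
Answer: -6612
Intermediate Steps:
P = -110
L = -370 (L = -30 + 5*(-68) = -30 - 340 = -370)
D(b, n) = -110 + b² - 370*n (D(b, n) = (b*b - 370*n) - 110 = (b² - 370*n) - 110 = -110 + b² - 370*n)
D(-29, 14) - 1*2163 = (-110 + (-29)² - 370*14) - 1*2163 = (-110 + 841 - 5180) - 2163 = -4449 - 2163 = -6612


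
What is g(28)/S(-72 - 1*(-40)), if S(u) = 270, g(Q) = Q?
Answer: 14/135 ≈ 0.10370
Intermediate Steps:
g(28)/S(-72 - 1*(-40)) = 28/270 = 28*(1/270) = 14/135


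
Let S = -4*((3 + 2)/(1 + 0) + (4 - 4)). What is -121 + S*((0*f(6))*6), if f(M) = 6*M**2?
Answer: -121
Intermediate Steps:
S = -20 (S = -4*(5/1 + 0) = -4*(5*1 + 0) = -4*(5 + 0) = -4*5 = -20)
-121 + S*((0*f(6))*6) = -121 - 20*0*(6*6**2)*6 = -121 - 20*0*(6*36)*6 = -121 - 20*0*216*6 = -121 - 0*6 = -121 - 20*0 = -121 + 0 = -121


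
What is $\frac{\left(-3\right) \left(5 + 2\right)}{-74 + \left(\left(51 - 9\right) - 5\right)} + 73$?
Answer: $\frac{2722}{37} \approx 73.568$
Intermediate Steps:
$\frac{\left(-3\right) \left(5 + 2\right)}{-74 + \left(\left(51 - 9\right) - 5\right)} + 73 = \frac{\left(-3\right) 7}{-74 + \left(42 - 5\right)} + 73 = \frac{1}{-74 + 37} \left(-21\right) + 73 = \frac{1}{-37} \left(-21\right) + 73 = \left(- \frac{1}{37}\right) \left(-21\right) + 73 = \frac{21}{37} + 73 = \frac{2722}{37}$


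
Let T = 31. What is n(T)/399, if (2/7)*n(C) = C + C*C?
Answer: 496/57 ≈ 8.7018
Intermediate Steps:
n(C) = 7*C/2 + 7*C²/2 (n(C) = 7*(C + C*C)/2 = 7*(C + C²)/2 = 7*C/2 + 7*C²/2)
n(T)/399 = ((7/2)*31*(1 + 31))/399 = ((7/2)*31*32)*(1/399) = 3472*(1/399) = 496/57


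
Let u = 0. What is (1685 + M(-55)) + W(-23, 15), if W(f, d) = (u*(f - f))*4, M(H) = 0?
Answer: 1685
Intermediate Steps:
W(f, d) = 0 (W(f, d) = (0*(f - f))*4 = (0*0)*4 = 0*4 = 0)
(1685 + M(-55)) + W(-23, 15) = (1685 + 0) + 0 = 1685 + 0 = 1685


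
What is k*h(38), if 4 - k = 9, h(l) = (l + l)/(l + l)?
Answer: -5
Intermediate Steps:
h(l) = 1 (h(l) = (2*l)/((2*l)) = (2*l)*(1/(2*l)) = 1)
k = -5 (k = 4 - 1*9 = 4 - 9 = -5)
k*h(38) = -5*1 = -5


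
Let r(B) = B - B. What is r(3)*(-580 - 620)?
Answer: 0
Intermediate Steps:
r(B) = 0
r(3)*(-580 - 620) = 0*(-580 - 620) = 0*(-1200) = 0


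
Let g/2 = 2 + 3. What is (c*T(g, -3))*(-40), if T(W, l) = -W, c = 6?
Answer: 2400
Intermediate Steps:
g = 10 (g = 2*(2 + 3) = 2*5 = 10)
(c*T(g, -3))*(-40) = (6*(-1*10))*(-40) = (6*(-10))*(-40) = -60*(-40) = 2400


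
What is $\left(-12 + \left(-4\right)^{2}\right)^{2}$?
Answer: $16$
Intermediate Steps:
$\left(-12 + \left(-4\right)^{2}\right)^{2} = \left(-12 + 16\right)^{2} = 4^{2} = 16$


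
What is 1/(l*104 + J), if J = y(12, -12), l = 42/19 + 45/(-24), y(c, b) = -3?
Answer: 19/606 ≈ 0.031353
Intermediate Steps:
l = 51/152 (l = 42*(1/19) + 45*(-1/24) = 42/19 - 15/8 = 51/152 ≈ 0.33553)
J = -3
1/(l*104 + J) = 1/((51/152)*104 - 3) = 1/(663/19 - 3) = 1/(606/19) = 19/606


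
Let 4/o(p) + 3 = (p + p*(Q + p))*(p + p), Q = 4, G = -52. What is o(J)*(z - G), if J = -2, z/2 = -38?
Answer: -32/7 ≈ -4.5714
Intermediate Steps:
z = -76 (z = 2*(-38) = -76)
o(p) = 4/(-3 + 2*p*(p + p*(4 + p))) (o(p) = 4/(-3 + (p + p*(4 + p))*(p + p)) = 4/(-3 + (p + p*(4 + p))*(2*p)) = 4/(-3 + 2*p*(p + p*(4 + p))))
o(J)*(z - G) = (4/(-3 + 2*(-2)**3 + 10*(-2)**2))*(-76 - 1*(-52)) = (4/(-3 + 2*(-8) + 10*4))*(-76 + 52) = (4/(-3 - 16 + 40))*(-24) = (4/21)*(-24) = -32/7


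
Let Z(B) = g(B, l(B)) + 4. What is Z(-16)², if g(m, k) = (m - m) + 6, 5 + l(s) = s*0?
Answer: 100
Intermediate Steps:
l(s) = -5 (l(s) = -5 + s*0 = -5 + 0 = -5)
g(m, k) = 6 (g(m, k) = 0 + 6 = 6)
Z(B) = 10 (Z(B) = 6 + 4 = 10)
Z(-16)² = 10² = 100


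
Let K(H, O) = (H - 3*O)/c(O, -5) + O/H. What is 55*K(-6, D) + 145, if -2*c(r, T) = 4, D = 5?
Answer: 2030/3 ≈ 676.67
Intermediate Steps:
c(r, T) = -2 (c(r, T) = -½*4 = -2)
K(H, O) = -H/2 + 3*O/2 + O/H (K(H, O) = (H - 3*O)/(-2) + O/H = (H - 3*O)*(-½) + O/H = (-H/2 + 3*O/2) + O/H = -H/2 + 3*O/2 + O/H)
55*K(-6, D) + 145 = 55*((5 + (½)*(-6)*(-1*(-6) + 3*5))/(-6)) + 145 = 55*(-(5 + (½)*(-6)*(6 + 15))/6) + 145 = 55*(-(5 + (½)*(-6)*21)/6) + 145 = 55*(-(5 - 63)/6) + 145 = 55*(-⅙*(-58)) + 145 = 55*(29/3) + 145 = 1595/3 + 145 = 2030/3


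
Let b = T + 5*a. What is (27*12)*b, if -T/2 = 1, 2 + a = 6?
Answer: 5832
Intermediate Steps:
a = 4 (a = -2 + 6 = 4)
T = -2 (T = -2*1 = -2)
b = 18 (b = -2 + 5*4 = -2 + 20 = 18)
(27*12)*b = (27*12)*18 = 324*18 = 5832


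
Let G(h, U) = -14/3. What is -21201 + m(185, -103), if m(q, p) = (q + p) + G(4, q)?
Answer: -63371/3 ≈ -21124.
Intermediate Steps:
G(h, U) = -14/3 (G(h, U) = -14*1/3 = -14/3)
m(q, p) = -14/3 + p + q (m(q, p) = (q + p) - 14/3 = (p + q) - 14/3 = -14/3 + p + q)
-21201 + m(185, -103) = -21201 + (-14/3 - 103 + 185) = -21201 + 232/3 = -63371/3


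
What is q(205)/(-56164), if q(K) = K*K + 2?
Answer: -42027/56164 ≈ -0.74829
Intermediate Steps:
q(K) = 2 + K² (q(K) = K² + 2 = 2 + K²)
q(205)/(-56164) = (2 + 205²)/(-56164) = (2 + 42025)*(-1/56164) = 42027*(-1/56164) = -42027/56164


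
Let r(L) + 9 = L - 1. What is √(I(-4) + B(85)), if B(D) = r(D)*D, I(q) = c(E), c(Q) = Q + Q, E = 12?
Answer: 9*√79 ≈ 79.994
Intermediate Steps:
r(L) = -10 + L (r(L) = -9 + (L - 1) = -9 + (-1 + L) = -10 + L)
c(Q) = 2*Q
I(q) = 24 (I(q) = 2*12 = 24)
B(D) = D*(-10 + D) (B(D) = (-10 + D)*D = D*(-10 + D))
√(I(-4) + B(85)) = √(24 + 85*(-10 + 85)) = √(24 + 85*75) = √(24 + 6375) = √6399 = 9*√79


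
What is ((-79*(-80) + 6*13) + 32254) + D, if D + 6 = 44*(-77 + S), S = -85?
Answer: 31518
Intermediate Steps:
D = -7134 (D = -6 + 44*(-77 - 85) = -6 + 44*(-162) = -6 - 7128 = -7134)
((-79*(-80) + 6*13) + 32254) + D = ((-79*(-80) + 6*13) + 32254) - 7134 = ((6320 + 78) + 32254) - 7134 = (6398 + 32254) - 7134 = 38652 - 7134 = 31518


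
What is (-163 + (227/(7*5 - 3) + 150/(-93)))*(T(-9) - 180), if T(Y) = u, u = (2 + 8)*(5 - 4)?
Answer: 13282015/496 ≈ 26778.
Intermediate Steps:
u = 10 (u = 10*1 = 10)
T(Y) = 10
(-163 + (227/(7*5 - 3) + 150/(-93)))*(T(-9) - 180) = (-163 + (227/(7*5 - 3) + 150/(-93)))*(10 - 180) = (-163 + (227/(35 - 3) + 150*(-1/93)))*(-170) = (-163 + (227/32 - 50/31))*(-170) = (-163 + 5437/992)*(-170) = -156259/992*(-170) = 13282015/496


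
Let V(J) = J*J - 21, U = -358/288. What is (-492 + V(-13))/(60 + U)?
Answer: -49536/8461 ≈ -5.8546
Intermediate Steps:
U = -179/144 (U = -358*1/288 = -179/144 ≈ -1.2431)
V(J) = -21 + J² (V(J) = J² - 21 = -21 + J²)
(-492 + V(-13))/(60 + U) = (-492 + (-21 + (-13)²))/(60 - 179/144) = (-492 + (-21 + 169))/(8461/144) = (-492 + 148)*(144/8461) = -344*144/8461 = -49536/8461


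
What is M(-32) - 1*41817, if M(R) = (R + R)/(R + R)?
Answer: -41816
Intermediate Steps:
M(R) = 1 (M(R) = (2*R)/((2*R)) = (2*R)*(1/(2*R)) = 1)
M(-32) - 1*41817 = 1 - 1*41817 = 1 - 41817 = -41816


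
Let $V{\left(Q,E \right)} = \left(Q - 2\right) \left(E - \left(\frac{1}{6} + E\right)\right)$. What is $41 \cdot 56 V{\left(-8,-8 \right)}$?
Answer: $\frac{11480}{3} \approx 3826.7$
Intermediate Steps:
$V{\left(Q,E \right)} = \frac{1}{3} - \frac{Q}{6}$ ($V{\left(Q,E \right)} = \left(-2 + Q\right) \left(E - \left(\frac{1}{6} + E\right)\right) = \left(-2 + Q\right) \left(- \frac{1}{6}\right) = \frac{1}{3} - \frac{Q}{6}$)
$41 \cdot 56 V{\left(-8,-8 \right)} = 41 \cdot 56 \left(\frac{1}{3} - - \frac{4}{3}\right) = 2296 \left(\frac{1}{3} + \frac{4}{3}\right) = 2296 \cdot \frac{5}{3} = \frac{11480}{3}$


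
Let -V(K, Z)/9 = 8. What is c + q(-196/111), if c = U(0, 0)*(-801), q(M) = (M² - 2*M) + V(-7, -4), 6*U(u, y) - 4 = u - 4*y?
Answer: -7384598/12321 ≈ -599.35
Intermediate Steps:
V(K, Z) = -72 (V(K, Z) = -9*8 = -72)
U(u, y) = ⅔ - 2*y/3 + u/6 (U(u, y) = ⅔ + (u - 4*y)/6 = ⅔ + (-2*y/3 + u/6) = ⅔ - 2*y/3 + u/6)
q(M) = -72 + M² - 2*M (q(M) = (M² - 2*M) - 72 = -72 + M² - 2*M)
c = -534 (c = (⅔ - ⅔*0 + (⅙)*0)*(-801) = (⅔ + 0 + 0)*(-801) = (⅔)*(-801) = -534)
c + q(-196/111) = -534 + (-72 + (-196/111)² - (-392)/111) = -534 + (-72 + (-196*1/111)² - (-392)/111) = -534 + (-72 + (-196/111)² - 2*(-196/111)) = -534 + (-72 + 38416/12321 + 392/111) = -534 - 805184/12321 = -7384598/12321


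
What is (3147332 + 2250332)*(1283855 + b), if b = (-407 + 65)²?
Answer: 7561150286816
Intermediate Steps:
b = 116964 (b = (-342)² = 116964)
(3147332 + 2250332)*(1283855 + b) = (3147332 + 2250332)*(1283855 + 116964) = 5397664*1400819 = 7561150286816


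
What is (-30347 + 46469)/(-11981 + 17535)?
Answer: 8061/2777 ≈ 2.9028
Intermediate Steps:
(-30347 + 46469)/(-11981 + 17535) = 16122/5554 = 16122*(1/5554) = 8061/2777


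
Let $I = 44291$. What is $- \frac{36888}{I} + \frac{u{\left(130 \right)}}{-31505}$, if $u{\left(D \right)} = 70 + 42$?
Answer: $- \frac{1167117032}{1395387955} \approx -0.83641$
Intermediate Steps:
$u{\left(D \right)} = 112$
$- \frac{36888}{I} + \frac{u{\left(130 \right)}}{-31505} = - \frac{36888}{44291} + \frac{112}{-31505} = \left(-36888\right) \frac{1}{44291} + 112 \left(- \frac{1}{31505}\right) = - \frac{36888}{44291} - \frac{112}{31505} = - \frac{1167117032}{1395387955}$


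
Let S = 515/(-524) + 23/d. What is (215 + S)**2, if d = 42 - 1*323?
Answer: 992293659480249/21680795536 ≈ 45768.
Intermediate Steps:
d = -281 (d = 42 - 323 = -281)
S = -156767/147244 (S = 515/(-524) + 23/(-281) = 515*(-1/524) + 23*(-1/281) = -515/524 - 23/281 = -156767/147244 ≈ -1.0647)
(215 + S)**2 = (215 - 156767/147244)**2 = (31500693/147244)**2 = 992293659480249/21680795536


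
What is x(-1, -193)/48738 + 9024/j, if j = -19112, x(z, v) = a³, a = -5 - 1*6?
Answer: -58156223/116435082 ≈ -0.49947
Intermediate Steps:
a = -11 (a = -5 - 6 = -11)
x(z, v) = -1331 (x(z, v) = (-11)³ = -1331)
x(-1, -193)/48738 + 9024/j = -1331/48738 + 9024/(-19112) = -1331*1/48738 + 9024*(-1/19112) = -1331/48738 - 1128/2389 = -58156223/116435082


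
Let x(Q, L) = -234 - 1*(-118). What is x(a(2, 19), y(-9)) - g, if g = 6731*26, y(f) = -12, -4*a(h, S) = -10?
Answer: -175122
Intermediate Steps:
a(h, S) = 5/2 (a(h, S) = -¼*(-10) = 5/2)
x(Q, L) = -116 (x(Q, L) = -234 + 118 = -116)
g = 175006
x(a(2, 19), y(-9)) - g = -116 - 1*175006 = -116 - 175006 = -175122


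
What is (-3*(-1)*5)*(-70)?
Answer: -1050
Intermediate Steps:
(-3*(-1)*5)*(-70) = (3*5)*(-70) = 15*(-70) = -1050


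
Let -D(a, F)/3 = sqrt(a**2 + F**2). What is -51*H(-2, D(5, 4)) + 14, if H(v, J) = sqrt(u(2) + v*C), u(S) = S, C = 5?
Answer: 14 - 102*I*sqrt(2) ≈ 14.0 - 144.25*I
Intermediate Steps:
D(a, F) = -3*sqrt(F**2 + a**2) (D(a, F) = -3*sqrt(a**2 + F**2) = -3*sqrt(F**2 + a**2))
H(v, J) = sqrt(2 + 5*v) (H(v, J) = sqrt(2 + v*5) = sqrt(2 + 5*v))
-51*H(-2, D(5, 4)) + 14 = -51*sqrt(2 + 5*(-2)) + 14 = -51*sqrt(2 - 10) + 14 = -102*I*sqrt(2) + 14 = 14 - 102*I*sqrt(2)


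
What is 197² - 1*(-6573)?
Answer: 45382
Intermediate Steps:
197² - 1*(-6573) = 38809 + 6573 = 45382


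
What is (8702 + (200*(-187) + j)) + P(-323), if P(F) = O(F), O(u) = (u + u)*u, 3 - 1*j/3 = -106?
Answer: 180287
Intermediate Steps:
j = 327 (j = 9 - 3*(-106) = 9 + 318 = 327)
O(u) = 2*u² (O(u) = (2*u)*u = 2*u²)
P(F) = 2*F²
(8702 + (200*(-187) + j)) + P(-323) = (8702 + (200*(-187) + 327)) + 2*(-323)² = (8702 + (-37400 + 327)) + 2*104329 = (8702 - 37073) + 208658 = -28371 + 208658 = 180287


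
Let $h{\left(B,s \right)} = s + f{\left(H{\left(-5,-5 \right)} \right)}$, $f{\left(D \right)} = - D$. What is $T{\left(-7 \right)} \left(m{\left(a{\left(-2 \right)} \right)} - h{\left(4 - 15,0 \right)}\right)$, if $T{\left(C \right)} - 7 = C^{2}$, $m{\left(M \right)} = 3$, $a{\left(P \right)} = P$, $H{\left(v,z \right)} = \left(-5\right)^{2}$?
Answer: $1568$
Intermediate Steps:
$H{\left(v,z \right)} = 25$
$T{\left(C \right)} = 7 + C^{2}$
$h{\left(B,s \right)} = -25 + s$ ($h{\left(B,s \right)} = s - 25 = -25 + s$)
$T{\left(-7 \right)} \left(m{\left(a{\left(-2 \right)} \right)} - h{\left(4 - 15,0 \right)}\right) = \left(7 + \left(-7\right)^{2}\right) \left(3 - \left(-25 + 0\right)\right) = \left(7 + 49\right) \left(3 - -25\right) = 56 \left(3 + 25\right) = 56 \cdot 28 = 1568$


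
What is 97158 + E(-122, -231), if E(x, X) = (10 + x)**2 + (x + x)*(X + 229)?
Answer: 110190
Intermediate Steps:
E(x, X) = (10 + x)**2 + 2*x*(229 + X) (E(x, X) = (10 + x)**2 + (2*x)*(229 + X) = (10 + x)**2 + 2*x*(229 + X))
97158 + E(-122, -231) = 97158 + ((10 - 122)**2 + 458*(-122) + 2*(-231)*(-122)) = 97158 + ((-112)**2 - 55876 + 56364) = 97158 + (12544 - 55876 + 56364) = 97158 + 13032 = 110190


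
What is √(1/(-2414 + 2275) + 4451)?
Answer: 8*√1343713/139 ≈ 66.716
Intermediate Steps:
√(1/(-2414 + 2275) + 4451) = √(1/(-139) + 4451) = √(-1/139 + 4451) = √(618688/139) = 8*√1343713/139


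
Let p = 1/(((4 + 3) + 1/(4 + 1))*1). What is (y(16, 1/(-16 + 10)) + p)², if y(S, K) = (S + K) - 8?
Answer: 82369/1296 ≈ 63.556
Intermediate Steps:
y(S, K) = -8 + K + S (y(S, K) = (K + S) - 8 = -8 + K + S)
p = 5/36 (p = 1/((7 + 1/5)*1) = 1/((7 + ⅕)*1) = 1/((36/5)*1) = 1/(36/5) = 5/36 ≈ 0.13889)
(y(16, 1/(-16 + 10)) + p)² = ((-8 + 1/(-16 + 10) + 16) + 5/36)² = ((-8 + 1/(-6) + 16) + 5/36)² = ((-8 - ⅙ + 16) + 5/36)² = (47/6 + 5/36)² = (287/36)² = 82369/1296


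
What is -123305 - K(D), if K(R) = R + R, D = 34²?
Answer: -125617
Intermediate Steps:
D = 1156
K(R) = 2*R
-123305 - K(D) = -123305 - 2*1156 = -123305 - 1*2312 = -123305 - 2312 = -125617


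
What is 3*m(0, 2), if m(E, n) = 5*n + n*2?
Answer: 42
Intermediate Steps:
m(E, n) = 7*n (m(E, n) = 5*n + 2*n = 7*n)
3*m(0, 2) = 3*(7*2) = 3*14 = 42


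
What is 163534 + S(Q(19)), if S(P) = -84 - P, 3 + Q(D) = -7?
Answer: 163460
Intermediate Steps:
Q(D) = -10 (Q(D) = -3 - 7 = -10)
163534 + S(Q(19)) = 163534 + (-84 - 1*(-10)) = 163534 + (-84 + 10) = 163534 - 74 = 163460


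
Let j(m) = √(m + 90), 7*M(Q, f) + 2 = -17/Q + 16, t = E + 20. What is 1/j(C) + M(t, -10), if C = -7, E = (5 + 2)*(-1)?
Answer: 165/91 + √83/83 ≈ 1.9230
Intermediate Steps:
E = -7 (E = 7*(-1) = -7)
t = 13 (t = -7 + 20 = 13)
M(Q, f) = 2 - 17/(7*Q) (M(Q, f) = -2/7 + (-17/Q + 16)/7 = -2/7 + (16 - 17/Q)/7 = -2/7 + (16/7 - 17/(7*Q)) = 2 - 17/(7*Q))
j(m) = √(90 + m)
1/j(C) + M(t, -10) = 1/(√(90 - 7)) + (2 - 17/7/13) = 1/(√83) + (2 - 17/7*1/13) = √83/83 + (2 - 17/91) = √83/83 + 165/91 = 165/91 + √83/83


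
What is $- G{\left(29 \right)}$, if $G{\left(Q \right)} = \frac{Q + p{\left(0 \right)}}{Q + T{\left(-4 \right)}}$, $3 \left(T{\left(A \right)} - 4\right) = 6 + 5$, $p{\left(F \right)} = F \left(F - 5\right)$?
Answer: $- \frac{87}{110} \approx -0.79091$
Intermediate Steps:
$p{\left(F \right)} = F \left(-5 + F\right)$
$T{\left(A \right)} = \frac{23}{3}$ ($T{\left(A \right)} = 4 + \frac{6 + 5}{3} = 4 + \frac{1}{3} \cdot 11 = 4 + \frac{11}{3} = \frac{23}{3}$)
$G{\left(Q \right)} = \frac{Q}{\frac{23}{3} + Q}$ ($G{\left(Q \right)} = \frac{Q + 0 \left(-5 + 0\right)}{Q + \frac{23}{3}} = \frac{Q + 0 \left(-5\right)}{\frac{23}{3} + Q} = \frac{Q + 0}{\frac{23}{3} + Q} = \frac{Q}{\frac{23}{3} + Q}$)
$- G{\left(29 \right)} = - \frac{3 \cdot 29}{23 + 3 \cdot 29} = - \frac{3 \cdot 29}{23 + 87} = - \frac{3 \cdot 29}{110} = \left(-1\right) \frac{87}{110} = - \frac{87}{110}$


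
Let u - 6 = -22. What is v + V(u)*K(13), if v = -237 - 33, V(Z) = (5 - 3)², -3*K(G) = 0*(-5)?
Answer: -270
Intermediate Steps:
u = -16 (u = 6 - 22 = -16)
K(G) = 0 (K(G) = -0*(-5) = -⅓*0 = 0)
V(Z) = 4 (V(Z) = 2² = 4)
v = -270
v + V(u)*K(13) = -270 + 4*0 = -270 + 0 = -270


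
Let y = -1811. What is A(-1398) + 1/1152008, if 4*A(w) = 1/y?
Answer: -286191/2086286488 ≈ -0.00013718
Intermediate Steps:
A(w) = -1/7244 (A(w) = (¼)/(-1811) = (¼)*(-1/1811) = -1/7244)
A(-1398) + 1/1152008 = -1/7244 + 1/1152008 = -286191/2086286488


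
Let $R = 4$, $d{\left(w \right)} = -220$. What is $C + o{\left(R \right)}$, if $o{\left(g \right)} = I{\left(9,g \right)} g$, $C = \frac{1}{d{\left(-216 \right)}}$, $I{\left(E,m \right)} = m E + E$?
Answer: $\frac{39599}{220} \approx 180.0$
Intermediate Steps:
$I{\left(E,m \right)} = E + E m$ ($I{\left(E,m \right)} = E m + E = E + E m$)
$C = - \frac{1}{220}$ ($C = \frac{1}{-220} = - \frac{1}{220} \approx -0.0045455$)
$o{\left(g \right)} = g \left(9 + 9 g\right)$ ($o{\left(g \right)} = 9 \left(1 + g\right) g = \left(9 + 9 g\right) g = g \left(9 + 9 g\right)$)
$C + o{\left(R \right)} = - \frac{1}{220} + 9 \cdot 4 \left(1 + 4\right) = - \frac{1}{220} + 9 \cdot 4 \cdot 5 = - \frac{1}{220} + 180 = \frac{39599}{220}$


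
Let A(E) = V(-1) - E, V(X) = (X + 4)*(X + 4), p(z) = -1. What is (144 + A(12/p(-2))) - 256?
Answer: -91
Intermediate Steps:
V(X) = (4 + X)² (V(X) = (4 + X)*(4 + X) = (4 + X)²)
A(E) = 9 - E (A(E) = (4 - 1)² - E = 3² - E = 9 - E)
(144 + A(12/p(-2))) - 256 = (144 + (9 - 12/(-1))) - 256 = (144 + (9 - 12*(-1))) - 256 = (144 + (9 - 1*(-12))) - 256 = (144 + (9 + 12)) - 256 = (144 + 21) - 256 = 165 - 256 = -91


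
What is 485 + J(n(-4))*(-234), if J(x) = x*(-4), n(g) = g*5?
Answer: -18235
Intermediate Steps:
n(g) = 5*g
J(x) = -4*x
485 + J(n(-4))*(-234) = 485 - 20*(-4)*(-234) = 485 - 4*(-20)*(-234) = 485 + 80*(-234) = 485 - 18720 = -18235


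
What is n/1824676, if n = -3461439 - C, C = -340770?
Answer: -3120669/1824676 ≈ -1.7103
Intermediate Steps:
n = -3120669 (n = -3461439 - 1*(-340770) = -3461439 + 340770 = -3120669)
n/1824676 = -3120669/1824676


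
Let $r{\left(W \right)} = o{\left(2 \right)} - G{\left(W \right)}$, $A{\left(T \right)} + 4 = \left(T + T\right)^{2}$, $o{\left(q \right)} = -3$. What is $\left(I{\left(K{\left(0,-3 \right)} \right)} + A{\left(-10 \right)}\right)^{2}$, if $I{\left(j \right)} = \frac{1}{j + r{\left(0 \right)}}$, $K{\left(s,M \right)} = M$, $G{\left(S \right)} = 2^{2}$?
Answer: $\frac{15673681}{100} \approx 1.5674 \cdot 10^{5}$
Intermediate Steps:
$A{\left(T \right)} = -4 + 4 T^{2}$ ($A{\left(T \right)} = -4 + \left(T + T\right)^{2} = -4 + \left(2 T\right)^{2} = -4 + 4 T^{2}$)
$G{\left(S \right)} = 4$
$r{\left(W \right)} = -7$ ($r{\left(W \right)} = -3 - 4 = -7$)
$I{\left(j \right)} = \frac{1}{-7 + j}$ ($I{\left(j \right)} = \frac{1}{j - 7} = \frac{1}{-7 + j}$)
$\left(I{\left(K{\left(0,-3 \right)} \right)} + A{\left(-10 \right)}\right)^{2} = \left(\frac{1}{-7 - 3} - \left(4 - 4 \left(-10\right)^{2}\right)\right)^{2} = \left(\frac{1}{-10} + \left(-4 + 4 \cdot 100\right)\right)^{2} = \left(- \frac{1}{10} + \left(-4 + 400\right)\right)^{2} = \left(- \frac{1}{10} + 396\right)^{2} = \left(\frac{3959}{10}\right)^{2} = \frac{15673681}{100}$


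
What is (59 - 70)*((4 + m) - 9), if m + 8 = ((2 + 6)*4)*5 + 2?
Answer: -1639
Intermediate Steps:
m = 154 (m = -8 + (((2 + 6)*4)*5 + 2) = -8 + ((8*4)*5 + 2) = -8 + (32*5 + 2) = -8 + (160 + 2) = -8 + 162 = 154)
(59 - 70)*((4 + m) - 9) = (59 - 70)*((4 + 154) - 9) = -11*(158 - 9) = -11*149 = -1639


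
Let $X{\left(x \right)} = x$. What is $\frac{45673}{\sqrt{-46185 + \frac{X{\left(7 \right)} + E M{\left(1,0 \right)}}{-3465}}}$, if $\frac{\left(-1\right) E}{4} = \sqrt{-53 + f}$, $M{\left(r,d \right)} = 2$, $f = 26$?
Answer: $\frac{137019 \sqrt{770}}{4 \sqrt{-20003879 + 3 i \sqrt{3}}} \approx 2.7602 \cdot 10^{-5} - 212.52 i$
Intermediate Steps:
$E = - 12 i \sqrt{3}$ ($E = - 4 \sqrt{-53 + 26} = - 4 \sqrt{-27} = - 4 \cdot 3 i \sqrt{3} = - 12 i \sqrt{3} \approx - 20.785 i$)
$\frac{45673}{\sqrt{-46185 + \frac{X{\left(7 \right)} + E M{\left(1,0 \right)}}{-3465}}} = \frac{45673}{\sqrt{-46185 + \frac{7 + - 12 i \sqrt{3} \cdot 2}{-3465}}} = \frac{45673}{\sqrt{-46185 + \left(7 - 24 i \sqrt{3}\right) \left(- \frac{1}{3465}\right)}} = \frac{45673}{\sqrt{-46185 - \left(\frac{1}{495} - \frac{8 i \sqrt{3}}{1155}\right)}} = \frac{45673}{\sqrt{- \frac{22861576}{495} + \frac{8 i \sqrt{3}}{1155}}}$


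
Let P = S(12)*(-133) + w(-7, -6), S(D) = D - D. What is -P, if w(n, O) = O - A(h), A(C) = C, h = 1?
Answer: 7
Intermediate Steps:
S(D) = 0
w(n, O) = -1 + O (w(n, O) = O - 1*1 = O - 1 = -1 + O)
P = -7 (P = 0*(-133) + (-1 - 6) = 0 - 7 = -7)
-P = -1*(-7) = 7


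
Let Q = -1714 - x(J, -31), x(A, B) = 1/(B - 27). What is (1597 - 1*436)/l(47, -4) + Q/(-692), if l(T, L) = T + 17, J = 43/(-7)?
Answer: 6620025/321088 ≈ 20.617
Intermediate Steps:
J = -43/7 (J = 43*(-⅐) = -43/7 ≈ -6.1429)
x(A, B) = 1/(-27 + B)
Q = -99411/58 (Q = -1714 - 1/(-27 - 31) = -1714 - 1/(-58) = -1714 - 1*(-1/58) = -1714 + 1/58 = -99411/58 ≈ -1714.0)
l(T, L) = 17 + T
(1597 - 1*436)/l(47, -4) + Q/(-692) = (1597 - 1*436)/(17 + 47) - 99411/58/(-692) = (1597 - 436)/64 - 99411/58*(-1/692) = 1161*(1/64) + 99411/40136 = 1161/64 + 99411/40136 = 6620025/321088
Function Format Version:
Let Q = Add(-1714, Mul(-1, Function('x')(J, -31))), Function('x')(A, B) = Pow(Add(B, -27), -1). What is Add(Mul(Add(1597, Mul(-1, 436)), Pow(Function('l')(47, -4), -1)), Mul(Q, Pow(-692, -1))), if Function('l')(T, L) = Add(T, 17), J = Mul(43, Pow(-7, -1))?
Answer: Rational(6620025, 321088) ≈ 20.617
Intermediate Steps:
J = Rational(-43, 7) (J = Mul(43, Rational(-1, 7)) = Rational(-43, 7) ≈ -6.1429)
Function('x')(A, B) = Pow(Add(-27, B), -1)
Q = Rational(-99411, 58) (Q = Add(-1714, Mul(-1, Pow(Add(-27, -31), -1))) = Add(-1714, Mul(-1, Pow(-58, -1))) = Add(-1714, Mul(-1, Rational(-1, 58))) = Add(-1714, Rational(1, 58)) = Rational(-99411, 58) ≈ -1714.0)
Function('l')(T, L) = Add(17, T)
Add(Mul(Add(1597, Mul(-1, 436)), Pow(Function('l')(47, -4), -1)), Mul(Q, Pow(-692, -1))) = Add(Mul(Add(1597, Mul(-1, 436)), Pow(Add(17, 47), -1)), Mul(Rational(-99411, 58), Pow(-692, -1))) = Add(Mul(Add(1597, -436), Pow(64, -1)), Mul(Rational(-99411, 58), Rational(-1, 692))) = Add(Mul(1161, Rational(1, 64)), Rational(99411, 40136)) = Add(Rational(1161, 64), Rational(99411, 40136)) = Rational(6620025, 321088)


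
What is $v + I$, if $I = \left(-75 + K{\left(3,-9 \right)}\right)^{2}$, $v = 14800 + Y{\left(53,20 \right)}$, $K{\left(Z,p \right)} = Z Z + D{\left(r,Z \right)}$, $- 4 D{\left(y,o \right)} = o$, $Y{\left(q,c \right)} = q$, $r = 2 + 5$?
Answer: $\frac{308937}{16} \approx 19309.0$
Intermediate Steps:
$r = 7$
$D{\left(y,o \right)} = - \frac{o}{4}$
$K{\left(Z,p \right)} = Z^{2} - \frac{Z}{4}$ ($K{\left(Z,p \right)} = Z Z - \frac{Z}{4} = Z^{2} - \frac{Z}{4}$)
$v = 14853$ ($v = 14800 + 53 = 14853$)
$I = \frac{71289}{16}$ ($I = \left(-75 + 3 \left(- \frac{1}{4} + 3\right)\right)^{2} = \left(-75 + 3 \cdot \frac{11}{4}\right)^{2} = \left(-75 + \frac{33}{4}\right)^{2} = \left(- \frac{267}{4}\right)^{2} = \frac{71289}{16} \approx 4455.6$)
$v + I = 14853 + \frac{71289}{16} = \frac{308937}{16}$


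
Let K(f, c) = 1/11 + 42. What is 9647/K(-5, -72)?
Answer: 106117/463 ≈ 229.19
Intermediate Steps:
K(f, c) = 463/11 (K(f, c) = 1/11 + 42 = 463/11)
9647/K(-5, -72) = 9647/(463/11) = 9647*(11/463) = 106117/463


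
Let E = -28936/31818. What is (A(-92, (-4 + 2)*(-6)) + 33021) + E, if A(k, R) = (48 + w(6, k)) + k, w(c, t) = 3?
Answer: 524664352/15909 ≈ 32979.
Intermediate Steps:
E = -14468/15909 (E = -28936*1/31818 = -14468/15909 ≈ -0.90942)
A(k, R) = 51 + k (A(k, R) = (48 + 3) + k = 51 + k)
(A(-92, (-4 + 2)*(-6)) + 33021) + E = ((51 - 92) + 33021) - 14468/15909 = (-41 + 33021) - 14468/15909 = 32980 - 14468/15909 = 524664352/15909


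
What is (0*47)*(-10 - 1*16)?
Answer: 0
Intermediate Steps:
(0*47)*(-10 - 1*16) = 0*(-10 - 16) = 0*(-26) = 0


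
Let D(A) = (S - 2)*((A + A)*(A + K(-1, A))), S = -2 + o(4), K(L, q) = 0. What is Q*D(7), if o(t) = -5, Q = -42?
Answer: 37044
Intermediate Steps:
S = -7 (S = -2 - 5 = -7)
D(A) = -18*A**2 (D(A) = (-7 - 2)*((A + A)*(A + 0)) = -9*2*A*A = -18*A**2)
Q*D(7) = -(-756)*7**2 = -(-756)*49 = -42*(-882) = 37044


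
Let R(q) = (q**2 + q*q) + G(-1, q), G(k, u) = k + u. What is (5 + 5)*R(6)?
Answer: 770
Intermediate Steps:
R(q) = -1 + q + 2*q**2 (R(q) = (q**2 + q*q) + (-1 + q) = (q**2 + q**2) + (-1 + q) = 2*q**2 + (-1 + q) = -1 + q + 2*q**2)
(5 + 5)*R(6) = (5 + 5)*(-1 + 6 + 2*6**2) = 10*(-1 + 6 + 2*36) = 10*(-1 + 6 + 72) = 10*77 = 770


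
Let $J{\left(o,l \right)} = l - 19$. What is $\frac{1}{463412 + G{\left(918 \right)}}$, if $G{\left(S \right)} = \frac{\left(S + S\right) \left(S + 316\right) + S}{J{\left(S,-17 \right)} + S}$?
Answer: $\frac{49}{22833107} \approx 2.146 \cdot 10^{-6}$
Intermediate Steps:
$J{\left(o,l \right)} = -19 + l$
$G{\left(S \right)} = \frac{S + 2 S \left(316 + S\right)}{-36 + S}$ ($G{\left(S \right)} = \frac{\left(S + S\right) \left(S + 316\right) + S}{\left(-19 - 17\right) + S} = \frac{2 S \left(316 + S\right) + S}{-36 + S} = \frac{S + 2 S \left(316 + S\right)}{-36 + S}$)
$\frac{1}{463412 + G{\left(918 \right)}} = \frac{1}{463412 + \frac{918 \left(633 + 2 \cdot 918\right)}{-36 + 918}} = \frac{1}{463412 + \frac{918 \left(633 + 1836\right)}{882}} = \frac{1}{463412 + 918 \cdot \frac{1}{882} \cdot 2469} = \frac{1}{463412 + \frac{125919}{49}} = \frac{1}{\frac{22833107}{49}} = \frac{49}{22833107}$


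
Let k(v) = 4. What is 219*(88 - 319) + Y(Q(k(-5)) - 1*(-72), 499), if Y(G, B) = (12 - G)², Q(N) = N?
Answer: -46493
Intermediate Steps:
219*(88 - 319) + Y(Q(k(-5)) - 1*(-72), 499) = 219*(88 - 319) + (-12 + (4 - 1*(-72)))² = 219*(-231) + (-12 + (4 + 72))² = -50589 + (-12 + 76)² = -50589 + 64² = -50589 + 4096 = -46493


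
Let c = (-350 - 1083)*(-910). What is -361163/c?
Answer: -361163/1304030 ≈ -0.27696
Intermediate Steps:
c = 1304030 (c = -1433*(-910) = 1304030)
-361163/c = -361163/1304030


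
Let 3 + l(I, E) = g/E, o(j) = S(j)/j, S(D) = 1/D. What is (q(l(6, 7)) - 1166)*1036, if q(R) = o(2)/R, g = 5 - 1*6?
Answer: -26577285/22 ≈ -1.2081e+6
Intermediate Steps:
g = -1 (g = 5 - 6 = -1)
o(j) = j**(-2) (o(j) = 1/(j*j) = j**(-2))
l(I, E) = -3 - 1/E
q(R) = 1/(4*R) (q(R) = 1/(2**2*R) = 1/(4*R))
(q(l(6, 7)) - 1166)*1036 = (1/(4*(-3 - 1/7)) - 1166)*1036 = (1/(4*(-22/7)) - 1166)*1036 = ((1/4)*(-7/22) - 1166)*1036 = (-7/88 - 1166)*1036 = -102615/88*1036 = -26577285/22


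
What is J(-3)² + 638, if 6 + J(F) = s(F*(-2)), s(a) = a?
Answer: 638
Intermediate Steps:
J(F) = -6 - 2*F (J(F) = -6 + F*(-2) = -6 - 2*F)
J(-3)² + 638 = (-6 - 2*(-3))² + 638 = (-6 + 6)² + 638 = 0² + 638 = 0 + 638 = 638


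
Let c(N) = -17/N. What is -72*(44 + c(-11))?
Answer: -36072/11 ≈ -3279.3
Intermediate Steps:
-72*(44 + c(-11)) = -72*(44 - 17/(-11)) = -72*(44 - 17*(-1/11)) = -72*(44 + 17/11) = -72*501/11 = -36072/11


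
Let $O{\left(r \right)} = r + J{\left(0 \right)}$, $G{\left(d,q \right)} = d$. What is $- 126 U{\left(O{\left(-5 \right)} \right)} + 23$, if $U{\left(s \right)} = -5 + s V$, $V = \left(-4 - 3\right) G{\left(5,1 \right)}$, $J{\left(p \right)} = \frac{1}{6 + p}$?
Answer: $-20662$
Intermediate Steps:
$V = -35$ ($V = \left(-4 - 3\right) 5 = \left(-7\right) 5 = -35$)
$O{\left(r \right)} = \frac{1}{6} + r$ ($O{\left(r \right)} = r + \frac{1}{6 + 0} = r + \frac{1}{6} = \frac{1}{6} + r$)
$U{\left(s \right)} = -5 - 35 s$ ($U{\left(s \right)} = -5 + s \left(-35\right) = -5 - 35 s$)
$- 126 U{\left(O{\left(-5 \right)} \right)} + 23 = - 126 \left(-5 - 35 \left(\frac{1}{6} - 5\right)\right) + 23 = - 126 \left(-5 - - \frac{1015}{6}\right) + 23 = - 126 \left(-5 + \frac{1015}{6}\right) + 23 = \left(-126\right) \frac{985}{6} + 23 = -20685 + 23 = -20662$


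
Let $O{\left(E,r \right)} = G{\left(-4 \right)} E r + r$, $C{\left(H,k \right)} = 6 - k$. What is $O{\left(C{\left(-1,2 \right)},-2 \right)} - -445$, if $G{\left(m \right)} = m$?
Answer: $475$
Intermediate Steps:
$O{\left(E,r \right)} = r - 4 E r$ ($O{\left(E,r \right)} = - 4 E r + r = r - 4 E r$)
$O{\left(C{\left(-1,2 \right)},-2 \right)} - -445 = - 2 \left(1 - 4 \left(6 - 2\right)\right) - -445 = - 2 \left(1 - 4 \left(6 - 2\right)\right) + 445 = - 2 \left(1 - 16\right) + 445 = \left(-2\right) \left(-15\right) + 445 = 30 + 445 = 475$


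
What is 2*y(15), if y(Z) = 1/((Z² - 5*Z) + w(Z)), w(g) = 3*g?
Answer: 2/195 ≈ 0.010256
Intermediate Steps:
y(Z) = 1/(Z² - 2*Z) (y(Z) = 1/((Z² - 5*Z) + 3*Z) = 1/(Z² - 2*Z))
2*y(15) = 2*(1/(15*(-2 + 15))) = 2*((1/15)/13) = 2*((1/15)*(1/13)) = 2*(1/195) = 2/195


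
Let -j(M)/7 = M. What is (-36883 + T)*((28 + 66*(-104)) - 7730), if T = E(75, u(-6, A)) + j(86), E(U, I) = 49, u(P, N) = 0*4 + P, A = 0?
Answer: 545292776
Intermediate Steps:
u(P, N) = P (u(P, N) = 0 + P = P)
j(M) = -7*M
T = -553 (T = 49 - 7*86 = 49 - 602 = -553)
(-36883 + T)*((28 + 66*(-104)) - 7730) = (-36883 - 553)*((28 + 66*(-104)) - 7730) = -37436*((28 - 6864) - 7730) = -37436*(-6836 - 7730) = -37436*(-14566) = 545292776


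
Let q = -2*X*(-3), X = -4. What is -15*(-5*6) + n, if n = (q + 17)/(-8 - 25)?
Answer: 14857/33 ≈ 450.21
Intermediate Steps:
q = -24 (q = -2*(-4)*(-3) = 8*(-3) = -24)
n = 7/33 (n = (-24 + 17)/(-8 - 25) = -7/(-33) = -7*(-1/33) = 7/33 ≈ 0.21212)
-15*(-5*6) + n = -15*(-5*6) + 7/33 = -(-450) + 7/33 = -15*(-30) + 7/33 = 450 + 7/33 = 14857/33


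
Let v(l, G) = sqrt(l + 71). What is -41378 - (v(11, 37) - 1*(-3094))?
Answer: -44472 - sqrt(82) ≈ -44481.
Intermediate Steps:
v(l, G) = sqrt(71 + l)
-41378 - (v(11, 37) - 1*(-3094)) = -41378 - (sqrt(71 + 11) - 1*(-3094)) = -41378 - (sqrt(82) + 3094) = -41378 - (3094 + sqrt(82)) = -41378 + (-3094 - sqrt(82)) = -44472 - sqrt(82)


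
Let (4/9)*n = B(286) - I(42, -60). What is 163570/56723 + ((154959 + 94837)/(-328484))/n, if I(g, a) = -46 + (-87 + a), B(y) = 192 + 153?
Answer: 32513075310116/11277379898343 ≈ 2.8830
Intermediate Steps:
B(y) = 345
I(g, a) = -133 + a
n = 2421/2 (n = 9*(345 - (-133 - 60))/4 = 9*(345 - 1*(-193))/4 = 9*(345 + 193)/4 = (9/4)*538 = 2421/2 ≈ 1210.5)
163570/56723 + ((154959 + 94837)/(-328484))/n = 163570/56723 + ((154959 + 94837)/(-328484))/(2421/2) = 163570*(1/56723) + (249796*(-1/328484))*(2/2421) = 163570/56723 - 62449/82121*2/2421 = 163570/56723 - 124898/198814941 = 32513075310116/11277379898343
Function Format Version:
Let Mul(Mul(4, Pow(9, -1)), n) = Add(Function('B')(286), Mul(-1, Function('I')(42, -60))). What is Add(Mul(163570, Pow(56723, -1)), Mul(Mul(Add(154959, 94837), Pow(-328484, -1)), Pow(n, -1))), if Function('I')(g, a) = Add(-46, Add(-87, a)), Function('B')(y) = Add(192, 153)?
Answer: Rational(32513075310116, 11277379898343) ≈ 2.8830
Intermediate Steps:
Function('B')(y) = 345
Function('I')(g, a) = Add(-133, a)
n = Rational(2421, 2) (n = Mul(Rational(9, 4), Add(345, Mul(-1, Add(-133, -60)))) = Mul(Rational(9, 4), Add(345, Mul(-1, -193))) = Mul(Rational(9, 4), Add(345, 193)) = Mul(Rational(9, 4), 538) = Rational(2421, 2) ≈ 1210.5)
Add(Mul(163570, Pow(56723, -1)), Mul(Mul(Add(154959, 94837), Pow(-328484, -1)), Pow(n, -1))) = Add(Mul(163570, Pow(56723, -1)), Mul(Mul(Add(154959, 94837), Pow(-328484, -1)), Pow(Rational(2421, 2), -1))) = Add(Mul(163570, Rational(1, 56723)), Mul(Mul(249796, Rational(-1, 328484)), Rational(2, 2421))) = Add(Rational(163570, 56723), Mul(Rational(-62449, 82121), Rational(2, 2421))) = Add(Rational(163570, 56723), Rational(-124898, 198814941)) = Rational(32513075310116, 11277379898343)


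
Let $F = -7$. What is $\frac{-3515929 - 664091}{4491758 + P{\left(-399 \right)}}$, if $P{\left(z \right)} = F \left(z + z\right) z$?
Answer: $- \frac{1045005}{565736} \approx -1.8472$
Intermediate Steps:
$P{\left(z \right)} = - 14 z^{2}$ ($P{\left(z \right)} = - 7 \left(z + z\right) z = - 7 \cdot 2 z z = - 14 z z = - 14 z^{2}$)
$\frac{-3515929 - 664091}{4491758 + P{\left(-399 \right)}} = \frac{-3515929 - 664091}{4491758 - 14 \left(-399\right)^{2}} = - \frac{4180020}{4491758 - 2228814} = - \frac{4180020}{2262944} = \left(-4180020\right) \frac{1}{2262944} = - \frac{1045005}{565736}$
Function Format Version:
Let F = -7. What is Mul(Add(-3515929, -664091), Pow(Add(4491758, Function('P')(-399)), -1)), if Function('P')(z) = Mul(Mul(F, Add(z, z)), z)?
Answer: Rational(-1045005, 565736) ≈ -1.8472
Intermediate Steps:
Function('P')(z) = Mul(-14, Pow(z, 2)) (Function('P')(z) = Mul(Mul(-7, Add(z, z)), z) = Mul(Mul(-7, Mul(2, z)), z) = Mul(Mul(-14, z), z) = Mul(-14, Pow(z, 2)))
Mul(Add(-3515929, -664091), Pow(Add(4491758, Function('P')(-399)), -1)) = Mul(Add(-3515929, -664091), Pow(Add(4491758, Mul(-14, Pow(-399, 2))), -1)) = Mul(-4180020, Pow(Add(4491758, Mul(-14, 159201)), -1)) = Mul(-4180020, Pow(Add(4491758, -2228814), -1)) = Mul(-4180020, Pow(2262944, -1)) = Mul(-4180020, Rational(1, 2262944)) = Rational(-1045005, 565736)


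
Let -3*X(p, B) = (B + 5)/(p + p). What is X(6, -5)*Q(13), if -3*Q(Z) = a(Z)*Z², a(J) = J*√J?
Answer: 0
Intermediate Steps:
a(J) = J^(3/2)
Q(Z) = -Z^(7/2)/3 (Q(Z) = -Z^(3/2)*Z²/3 = -Z^(7/2)/3)
X(p, B) = -(5 + B)/(6*p) (X(p, B) = -(B + 5)/(3*(p + p)) = -(5 + B)/(3*(2*p)) = -(5 + B)*1/(2*p)/3 = -(5 + B)/(6*p))
X(6, -5)*Q(13) = ((⅙)*(-5 - 1*(-5))/6)*(-2197*√13/3) = ((⅙)*(⅙)*(-5 + 5))*(-2197*√13/3) = ((⅙)*(⅙)*0)*(-2197*√13/3) = 0*(-2197*√13/3) = 0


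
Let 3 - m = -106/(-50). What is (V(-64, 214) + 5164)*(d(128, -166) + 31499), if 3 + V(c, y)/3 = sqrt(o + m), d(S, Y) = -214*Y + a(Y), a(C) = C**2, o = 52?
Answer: 487554745 + 283737*sqrt(1322)/5 ≈ 4.8962e+8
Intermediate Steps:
m = 22/25 (m = 3 - (-106)/(-50) = 3 - (-106)*(-1)/50 = 3 - 1*53/25 = 3 - 53/25 = 22/25 ≈ 0.88000)
d(S, Y) = Y**2 - 214*Y (d(S, Y) = -214*Y + Y**2 = Y**2 - 214*Y)
V(c, y) = -9 + 3*sqrt(1322)/5 (V(c, y) = -9 + 3*sqrt(52 + 22/25) = -9 + 3*sqrt(1322/25) = -9 + 3*(sqrt(1322)/5) = -9 + 3*sqrt(1322)/5)
(V(-64, 214) + 5164)*(d(128, -166) + 31499) = ((-9 + 3*sqrt(1322)/5) + 5164)*(-166*(-214 - 166) + 31499) = (5155 + 3*sqrt(1322)/5)*(-166*(-380) + 31499) = (5155 + 3*sqrt(1322)/5)*(63080 + 31499) = (5155 + 3*sqrt(1322)/5)*94579 = 487554745 + 283737*sqrt(1322)/5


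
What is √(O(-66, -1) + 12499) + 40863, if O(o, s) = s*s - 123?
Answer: 40863 + √12377 ≈ 40974.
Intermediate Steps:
O(o, s) = -123 + s² (O(o, s) = s² - 123 = -123 + s²)
√(O(-66, -1) + 12499) + 40863 = √((-123 + (-1)²) + 12499) + 40863 = √((-123 + 1) + 12499) + 40863 = √(-122 + 12499) + 40863 = √12377 + 40863 = 40863 + √12377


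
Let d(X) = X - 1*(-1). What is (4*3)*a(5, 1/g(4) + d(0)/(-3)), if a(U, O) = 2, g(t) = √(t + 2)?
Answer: 24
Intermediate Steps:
d(X) = 1 + X (d(X) = X + 1 = 1 + X)
g(t) = √(2 + t)
(4*3)*a(5, 1/g(4) + d(0)/(-3)) = (4*3)*2 = 12*2 = 24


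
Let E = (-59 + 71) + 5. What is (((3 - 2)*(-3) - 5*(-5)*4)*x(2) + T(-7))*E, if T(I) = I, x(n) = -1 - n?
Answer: -5066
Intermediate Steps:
E = 17 (E = 12 + 5 = 17)
(((3 - 2)*(-3) - 5*(-5)*4)*x(2) + T(-7))*E = (((3 - 2)*(-3) - 5*(-5)*4)*(-1 - 1*2) - 7)*17 = ((1*(-3) + 25*4)*(-1 - 2) - 7)*17 = ((-3 + 100)*(-3) - 7)*17 = (97*(-3) - 7)*17 = (-291 - 7)*17 = -298*17 = -5066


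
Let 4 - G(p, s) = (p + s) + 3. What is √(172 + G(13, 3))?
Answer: √157 ≈ 12.530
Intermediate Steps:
G(p, s) = 1 - p - s (G(p, s) = 4 - ((p + s) + 3) = 4 - (3 + p + s) = 4 + (-3 - p - s) = 1 - p - s)
√(172 + G(13, 3)) = √(172 + (1 - 1*13 - 1*3)) = √(172 + (1 - 13 - 3)) = √(172 - 15) = √157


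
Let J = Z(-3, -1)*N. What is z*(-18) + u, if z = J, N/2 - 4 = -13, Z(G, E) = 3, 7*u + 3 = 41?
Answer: 6842/7 ≈ 977.43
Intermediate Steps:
u = 38/7 (u = -3/7 + (⅐)*41 = -3/7 + 41/7 = 38/7 ≈ 5.4286)
N = -18 (N = 8 + 2*(-13) = 8 - 26 = -18)
J = -54 (J = 3*(-18) = -54)
z = -54
z*(-18) + u = -54*(-18) + 38/7 = 972 + 38/7 = 6842/7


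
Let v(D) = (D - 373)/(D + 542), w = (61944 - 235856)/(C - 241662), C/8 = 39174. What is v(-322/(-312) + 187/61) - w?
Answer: 65195603173/37275678045 ≈ 1.7490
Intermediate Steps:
C = 313392 (C = 8*39174 = 313392)
w = -86956/35865 (w = (61944 - 235856)/(313392 - 241662) = -173912/71730 = -173912*1/71730 = -86956/35865 ≈ -2.4245)
v(D) = (-373 + D)/(542 + D)
v(-322/(-312) + 187/61) - w = (-373 + (-322/(-312) + 187/61))/(542 + (-322/(-312) + 187/61)) - 1*(-86956/35865) = (-373 + (-322*(-1/312) + 187*(1/61)))/(542 + (-322*(-1/312) + 187*(1/61))) + 86956/35865 = (-373 + (161/156 + 187/61))/(542 + (161/156 + 187/61)) + 86956/35865 = (-373 + 38993/9516)/(542 + 38993/9516) + 86956/35865 = -3510475/9516/(5196665/9516) + 86956/35865 = (9516/5196665)*(-3510475/9516) + 86956/35865 = -702095/1039333 + 86956/35865 = 65195603173/37275678045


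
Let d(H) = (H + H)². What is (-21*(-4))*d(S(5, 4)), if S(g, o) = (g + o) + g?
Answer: 65856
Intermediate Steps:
S(g, o) = o + 2*g
d(H) = 4*H² (d(H) = (2*H)² = 4*H²)
(-21*(-4))*d(S(5, 4)) = (-21*(-4))*(4*(4 + 2*5)²) = 84*(4*(4 + 10)²) = 84*(4*14²) = 84*(4*196) = 84*784 = 65856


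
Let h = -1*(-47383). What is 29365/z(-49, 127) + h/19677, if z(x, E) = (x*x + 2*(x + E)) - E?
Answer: 6599579/455382 ≈ 14.492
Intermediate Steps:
z(x, E) = E + x² + 2*x (z(x, E) = (x² + 2*(E + x)) - E = (x² + (2*E + 2*x)) - E = (x² + 2*E + 2*x) - E = E + x² + 2*x)
h = 47383
29365/z(-49, 127) + h/19677 = 29365/(127 + (-49)² + 2*(-49)) + 47383/19677 = 29365/(127 + 2401 - 98) + 47383*(1/19677) = 29365/2430 + 6769/2811 = 29365*(1/2430) + 6769/2811 = 5873/486 + 6769/2811 = 6599579/455382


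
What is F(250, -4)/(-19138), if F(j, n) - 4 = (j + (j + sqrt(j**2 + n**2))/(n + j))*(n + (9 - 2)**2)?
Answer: -463289/784658 - 15*sqrt(15629)/784658 ≈ -0.59282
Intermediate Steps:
F(j, n) = 4 + (49 + n)*(j + (j + sqrt(j**2 + n**2))/(j + n)) (F(j, n) = 4 + (j + (j + sqrt(j**2 + n**2))/(n + j))*(n + (9 - 2)**2) = 4 + (j + (j + sqrt(j**2 + n**2))/(j + n))*(n + 7**2) = 4 + (j + (j + sqrt(j**2 + n**2))/(j + n))*(n + 49) = 4 + (j + (j + sqrt(j**2 + n**2))/(j + n))*(49 + n) = 4 + (49 + n)*(j + (j + sqrt(j**2 + n**2))/(j + n)))
F(250, -4)/(-19138) = ((4*(-4) + 49*250**2 + 49*sqrt(250**2 + (-4)**2) + 53*250 + 250*(-4)**2 - 4*250**2 - 4*sqrt(250**2 + (-4)**2) + 50*250*(-4))/(250 - 4))/(-19138) = ((-16 + 49*62500 + 49*sqrt(62500 + 16) + 13250 + 250*16 - 4*62500 - 4*sqrt(62500 + 16) - 50000)/246)*(-1/19138) = ((-16 + 3062500 + 49*sqrt(62516) + 13250 + 4000 - 250000 - 8*sqrt(15629) - 50000)/246)*(-1/19138) = ((-16 + 3062500 + 49*(2*sqrt(15629)) + 13250 + 4000 - 250000 - 8*sqrt(15629) - 50000)/246)*(-1/19138) = ((-16 + 3062500 + 98*sqrt(15629) + 13250 + 4000 - 250000 - 8*sqrt(15629) - 50000)/246)*(-1/19138) = ((2779734 + 90*sqrt(15629))/246)*(-1/19138) = (463289/41 + 15*sqrt(15629)/41)*(-1/19138) = -463289/784658 - 15*sqrt(15629)/784658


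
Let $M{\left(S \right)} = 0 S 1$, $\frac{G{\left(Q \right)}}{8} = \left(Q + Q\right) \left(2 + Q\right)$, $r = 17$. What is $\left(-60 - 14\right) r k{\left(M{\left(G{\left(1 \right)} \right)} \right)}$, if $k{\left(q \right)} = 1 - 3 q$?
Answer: $-1258$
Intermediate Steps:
$G{\left(Q \right)} = 16 Q \left(2 + Q\right)$ ($G{\left(Q \right)} = 8 \left(Q + Q\right) \left(2 + Q\right) = 8 \cdot 2 Q \left(2 + Q\right) = 16 Q \left(2 + Q\right)$)
$M{\left(S \right)} = 0$ ($M{\left(S \right)} = 0 \cdot 1 = 0$)
$\left(-60 - 14\right) r k{\left(M{\left(G{\left(1 \right)} \right)} \right)} = \left(-60 - 14\right) 17 \left(1 - 0\right) = \left(-60 - 14\right) 17 \left(1 + 0\right) = \left(-74\right) 17 \cdot 1 = \left(-1258\right) 1 = -1258$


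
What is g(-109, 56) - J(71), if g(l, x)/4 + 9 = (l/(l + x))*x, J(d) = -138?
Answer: 29822/53 ≈ 562.68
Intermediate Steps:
g(l, x) = -36 + 4*l*x/(l + x) (g(l, x) = -36 + 4*((l/(l + x))*x) = -36 + 4*(l*x/(l + x)) = -36 + 4*l*x/(l + x))
g(-109, 56) - J(71) = 4*(-9*(-109) - 9*56 - 109*56)/(-109 + 56) - 1*(-138) = 4*(981 - 504 - 6104)/(-53) + 138 = 4*(-1/53)*(-5627) + 138 = 22508/53 + 138 = 29822/53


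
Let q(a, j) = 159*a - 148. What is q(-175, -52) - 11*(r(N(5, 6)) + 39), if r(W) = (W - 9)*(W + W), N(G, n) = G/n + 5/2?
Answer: -251878/9 ≈ -27986.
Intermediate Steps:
N(G, n) = 5/2 + G/n (N(G, n) = G/n + 5*(½) = G/n + 5/2 = 5/2 + G/n)
q(a, j) = -148 + 159*a
r(W) = 2*W*(-9 + W) (r(W) = (-9 + W)*(2*W) = 2*W*(-9 + W))
q(-175, -52) - 11*(r(N(5, 6)) + 39) = (-148 + 159*(-175)) - 11*(2*(5/2 + 5/6)*(-9 + (5/2 + 5/6)) + 39) = (-148 - 27825) - 11*(2*(5/2 + 5*(⅙))*(-9 + (5/2 + 5*(⅙))) + 39) = -27973 - 11*(2*(5/2 + ⅚)*(-9 + (5/2 + ⅚)) + 39) = -27973 - 11*(2*(10/3)*(-9 + 10/3) + 39) = -27973 - 11*(2*(10/3)*(-17/3) + 39) = -27973 - 11*(-340/9 + 39) = -27973 - 11*11/9 = -27973 - 1*121/9 = -27973 - 121/9 = -251878/9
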